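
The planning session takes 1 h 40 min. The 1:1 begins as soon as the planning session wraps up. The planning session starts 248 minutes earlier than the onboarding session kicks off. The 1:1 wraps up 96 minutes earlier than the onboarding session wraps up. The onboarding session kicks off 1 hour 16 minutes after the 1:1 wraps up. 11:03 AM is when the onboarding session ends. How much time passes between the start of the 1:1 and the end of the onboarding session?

168 minutes

The 1:1 ends at 11:03 AM − 96 min = 9:27 AM.
The onboarding session starts at 9:27 AM + 76 min = 10:43 AM.
The planning session starts at 10:43 AM − 248 min = 6:35 AM.
The planning session ends at 6:35 AM + 100 min = 8:15 AM.
So the 1:1 starts at 8:15 AM.
From 8:15 AM to 11:03 AM is 168 minutes.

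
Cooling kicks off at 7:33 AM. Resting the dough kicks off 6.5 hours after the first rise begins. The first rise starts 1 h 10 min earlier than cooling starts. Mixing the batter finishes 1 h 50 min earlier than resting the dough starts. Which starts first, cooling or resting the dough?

cooling

The first rise starts at 7:33 AM − 70 min = 6:23 AM.
Resting the dough starts at 6:23 AM + 390 min = 12:53 PM.
Cooling starts at 7:33 AM and resting the dough starts at 12:53 PM, so cooling is first.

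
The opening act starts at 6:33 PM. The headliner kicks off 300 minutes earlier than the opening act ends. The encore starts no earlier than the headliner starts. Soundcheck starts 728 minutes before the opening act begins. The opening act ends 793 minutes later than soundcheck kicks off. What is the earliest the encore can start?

Soundcheck starts at 6:33 PM − 728 min = 6:25 AM.
The opening act ends at 6:25 AM + 793 min = 7:38 PM.
The headliner starts at 7:38 PM − 300 min = 2:38 PM.
The encore is bounded by the headliner, so the earliest it can start is 2:38 PM.

2:38 PM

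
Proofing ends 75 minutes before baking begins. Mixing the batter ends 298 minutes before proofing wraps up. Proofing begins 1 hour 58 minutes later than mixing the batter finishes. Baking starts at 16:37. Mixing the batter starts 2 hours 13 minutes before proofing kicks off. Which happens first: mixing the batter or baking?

Proofing ends at 16:37 − 75 min = 15:22.
Mixing the batter ends at 15:22 − 298 min = 10:24.
Proofing starts at 10:24 + 118 min = 12:22.
Mixing the batter starts at 12:22 − 133 min = 10:09.
Mixing the batter starts at 10:09 and baking starts at 16:37, so mixing the batter is first.

mixing the batter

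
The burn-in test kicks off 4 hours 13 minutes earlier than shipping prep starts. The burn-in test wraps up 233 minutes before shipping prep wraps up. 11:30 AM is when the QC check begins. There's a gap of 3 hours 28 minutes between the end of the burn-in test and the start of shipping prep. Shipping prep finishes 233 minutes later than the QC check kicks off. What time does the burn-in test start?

10:45 AM

Shipping prep ends at 11:30 AM + 233 min = 3:23 PM.
The burn-in test ends at 3:23 PM − 233 min = 11:30 AM.
Shipping prep starts at 11:30 AM + 208 min = 2:58 PM.
The burn-in test starts at 2:58 PM − 253 min = 10:45 AM.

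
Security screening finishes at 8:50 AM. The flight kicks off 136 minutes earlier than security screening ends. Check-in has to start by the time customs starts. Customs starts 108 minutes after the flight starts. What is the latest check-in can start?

8:22 AM

The flight starts at 8:50 AM − 136 min = 6:34 AM.
Customs starts at 6:34 AM + 108 min = 8:22 AM.
Check-in is bounded by customs, so the latest it can start is 8:22 AM.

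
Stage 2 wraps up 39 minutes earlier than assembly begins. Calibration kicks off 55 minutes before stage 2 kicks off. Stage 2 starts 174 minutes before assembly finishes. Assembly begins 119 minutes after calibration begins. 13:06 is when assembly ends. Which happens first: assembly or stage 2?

Stage 2 starts at 13:06 − 174 min = 10:12.
Calibration starts at 10:12 − 55 min = 09:17.
Assembly starts at 09:17 + 119 min = 11:16.
Assembly starts at 11:16 and stage 2 starts at 10:12, so stage 2 is first.

stage 2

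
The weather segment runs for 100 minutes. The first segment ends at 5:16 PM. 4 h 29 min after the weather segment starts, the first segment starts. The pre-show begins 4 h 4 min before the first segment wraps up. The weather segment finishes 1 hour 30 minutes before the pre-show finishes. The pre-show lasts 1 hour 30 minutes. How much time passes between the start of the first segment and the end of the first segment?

75 minutes

The pre-show starts at 5:16 PM − 244 min = 1:12 PM.
The pre-show ends at 1:12 PM + 90 min = 2:42 PM.
The weather segment ends at 2:42 PM − 90 min = 1:12 PM.
The weather segment starts at 1:12 PM − 100 min = 11:32 AM.
The first segment starts at 11:32 AM + 269 min = 4:01 PM.
From 4:01 PM to 5:16 PM is 75 minutes.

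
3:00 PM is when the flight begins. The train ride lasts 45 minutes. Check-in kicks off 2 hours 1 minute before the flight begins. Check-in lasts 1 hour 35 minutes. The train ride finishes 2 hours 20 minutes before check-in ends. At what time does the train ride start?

Check-in starts at 3:00 PM − 121 min = 12:59 PM.
Check-in ends at 12:59 PM + 95 min = 2:34 PM.
The train ride ends at 2:34 PM − 140 min = 12:14 PM.
The train ride starts at 12:14 PM − 45 min = 11:29 AM.

11:29 AM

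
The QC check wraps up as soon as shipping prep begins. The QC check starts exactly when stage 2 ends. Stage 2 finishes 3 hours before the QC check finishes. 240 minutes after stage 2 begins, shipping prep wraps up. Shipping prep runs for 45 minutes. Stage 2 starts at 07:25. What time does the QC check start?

07:40

Shipping prep ends at 07:25 + 240 min = 11:25.
Shipping prep starts at 11:25 − 45 min = 10:40.
So the QC check ends at 10:40.
Stage 2 ends at 10:40 − 180 min = 07:40.
So the QC check starts at 07:40.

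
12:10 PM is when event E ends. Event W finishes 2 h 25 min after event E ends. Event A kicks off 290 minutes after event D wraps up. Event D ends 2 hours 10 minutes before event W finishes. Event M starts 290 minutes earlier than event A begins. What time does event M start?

12:25 PM

Event W ends at 12:10 PM + 145 min = 2:35 PM.
Event D ends at 2:35 PM − 130 min = 12:25 PM.
Event A starts at 12:25 PM + 290 min = 5:15 PM.
Event M starts at 5:15 PM − 290 min = 12:25 PM.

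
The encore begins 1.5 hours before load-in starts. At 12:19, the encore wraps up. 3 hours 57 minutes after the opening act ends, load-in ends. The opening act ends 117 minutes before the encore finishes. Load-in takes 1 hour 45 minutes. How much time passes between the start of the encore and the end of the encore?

1 hour 15 minutes

The opening act ends at 12:19 − 117 min = 10:22.
Load-in ends at 10:22 + 237 min = 14:19.
Load-in starts at 14:19 − 105 min = 12:34.
The encore starts at 12:34 − 90 min = 11:04.
From 11:04 to 12:19 is 1 hour 15 minutes.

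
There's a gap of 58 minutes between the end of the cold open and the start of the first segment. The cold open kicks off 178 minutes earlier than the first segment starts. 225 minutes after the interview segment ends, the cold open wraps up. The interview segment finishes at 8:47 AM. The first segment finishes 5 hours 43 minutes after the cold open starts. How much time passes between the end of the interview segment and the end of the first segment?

7 hours 28 minutes

The cold open ends at 8:47 AM + 225 min = 12:32 PM.
The first segment starts at 12:32 PM + 58 min = 1:30 PM.
The cold open starts at 1:30 PM − 178 min = 10:32 AM.
The first segment ends at 10:32 AM + 343 min = 4:15 PM.
From 8:47 AM to 4:15 PM is 7 hours 28 minutes.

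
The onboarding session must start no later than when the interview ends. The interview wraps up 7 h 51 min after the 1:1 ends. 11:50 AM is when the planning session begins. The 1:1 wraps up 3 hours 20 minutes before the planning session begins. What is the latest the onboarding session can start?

4:21 PM

The 1:1 ends at 11:50 AM − 200 min = 8:30 AM.
The interview ends at 8:30 AM + 471 min = 4:21 PM.
The onboarding session is bounded by the interview, so the latest it can start is 4:21 PM.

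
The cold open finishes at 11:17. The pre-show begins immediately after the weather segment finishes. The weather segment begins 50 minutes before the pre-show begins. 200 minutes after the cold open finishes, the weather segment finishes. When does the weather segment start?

The weather segment ends at 11:17 + 200 min = 14:37.
So the pre-show starts at 14:37.
The weather segment starts at 14:37 − 50 min = 13:47.

13:47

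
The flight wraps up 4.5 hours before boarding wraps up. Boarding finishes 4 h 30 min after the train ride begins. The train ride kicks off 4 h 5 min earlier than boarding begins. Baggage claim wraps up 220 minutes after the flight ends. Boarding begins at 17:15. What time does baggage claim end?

16:50

The train ride starts at 17:15 − 245 min = 13:10.
Boarding ends at 13:10 + 270 min = 17:40.
The flight ends at 17:40 − 270 min = 13:10.
Baggage claim ends at 13:10 + 220 min = 16:50.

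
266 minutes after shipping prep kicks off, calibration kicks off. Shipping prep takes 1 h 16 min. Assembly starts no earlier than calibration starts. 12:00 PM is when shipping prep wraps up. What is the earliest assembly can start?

Shipping prep starts at 12:00 PM − 76 min = 10:44 AM.
Calibration starts at 10:44 AM + 266 min = 3:10 PM.
Assembly is bounded by calibration, so the earliest it can start is 3:10 PM.

3:10 PM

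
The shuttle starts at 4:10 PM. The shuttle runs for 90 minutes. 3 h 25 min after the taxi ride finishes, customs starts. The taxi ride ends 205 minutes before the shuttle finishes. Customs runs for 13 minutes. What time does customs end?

The shuttle ends at 4:10 PM + 90 min = 5:40 PM.
The taxi ride ends at 5:40 PM − 205 min = 2:15 PM.
Customs starts at 2:15 PM + 205 min = 5:40 PM.
Customs ends at 5:40 PM + 13 min = 5:53 PM.

5:53 PM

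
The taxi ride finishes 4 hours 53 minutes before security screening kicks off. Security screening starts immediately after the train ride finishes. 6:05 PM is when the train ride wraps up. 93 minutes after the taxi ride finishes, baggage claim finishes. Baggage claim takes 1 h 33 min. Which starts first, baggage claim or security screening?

Security screening starts at 6:05 PM.
The taxi ride ends at 6:05 PM − 293 min = 1:12 PM.
Baggage claim ends at 1:12 PM + 93 min = 2:45 PM.
Baggage claim starts at 2:45 PM − 93 min = 1:12 PM.
Baggage claim starts at 1:12 PM and security screening starts at 6:05 PM, so baggage claim is first.

baggage claim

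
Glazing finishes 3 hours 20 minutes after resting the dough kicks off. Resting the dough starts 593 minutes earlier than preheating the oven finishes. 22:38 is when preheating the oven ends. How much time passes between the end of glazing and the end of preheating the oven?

Resting the dough starts at 22:38 − 593 min = 12:45.
Glazing ends at 12:45 + 200 min = 16:05.
From 16:05 to 22:38 is 393 minutes.

393 minutes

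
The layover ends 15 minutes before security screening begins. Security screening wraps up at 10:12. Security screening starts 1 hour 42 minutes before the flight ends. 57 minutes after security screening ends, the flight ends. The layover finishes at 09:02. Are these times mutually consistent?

The flight ends at 10:12 + 57 min = 11:09.
Security screening starts at 11:09 − 102 min = 09:27.
The layover ends at 09:27 − 15 min = 09:12.
But the layover is also said to end at 09:02 — a 10-minute conflict.

No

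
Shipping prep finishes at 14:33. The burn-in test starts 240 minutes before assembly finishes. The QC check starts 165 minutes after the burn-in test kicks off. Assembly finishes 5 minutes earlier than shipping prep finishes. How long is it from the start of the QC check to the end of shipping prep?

1 hour 20 minutes

Assembly ends at 14:33 − 5 min = 14:28.
The burn-in test starts at 14:28 − 240 min = 10:28.
The QC check starts at 10:28 + 165 min = 13:13.
From 13:13 to 14:33 is 1 hour 20 minutes.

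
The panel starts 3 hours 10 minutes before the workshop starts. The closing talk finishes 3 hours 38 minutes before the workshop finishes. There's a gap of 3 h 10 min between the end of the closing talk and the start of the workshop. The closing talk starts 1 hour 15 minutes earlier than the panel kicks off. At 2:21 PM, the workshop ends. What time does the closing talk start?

9:28 AM

The closing talk ends at 2:21 PM − 218 min = 10:43 AM.
The workshop starts at 10:43 AM + 190 min = 1:53 PM.
The panel starts at 1:53 PM − 190 min = 10:43 AM.
The closing talk starts at 10:43 AM − 75 min = 9:28 AM.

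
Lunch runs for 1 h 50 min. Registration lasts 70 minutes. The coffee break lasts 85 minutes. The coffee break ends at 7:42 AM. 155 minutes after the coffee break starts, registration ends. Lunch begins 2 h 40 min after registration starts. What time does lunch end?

12:12 PM

The coffee break starts at 7:42 AM − 85 min = 6:17 AM.
Registration ends at 6:17 AM + 155 min = 8:52 AM.
Registration starts at 8:52 AM − 70 min = 7:42 AM.
Lunch starts at 7:42 AM + 160 min = 10:22 AM.
Lunch ends at 10:22 AM + 110 min = 12:12 PM.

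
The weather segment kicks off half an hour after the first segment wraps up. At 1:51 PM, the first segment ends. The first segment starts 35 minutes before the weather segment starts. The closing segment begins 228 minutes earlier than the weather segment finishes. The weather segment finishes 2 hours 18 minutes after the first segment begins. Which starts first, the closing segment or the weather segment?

The weather segment starts at 1:51 PM + 30 min = 2:21 PM.
The first segment starts at 2:21 PM − 35 min = 1:46 PM.
The weather segment ends at 1:46 PM + 138 min = 4:04 PM.
The closing segment starts at 4:04 PM − 228 min = 12:16 PM.
The closing segment starts at 12:16 PM and the weather segment starts at 2:21 PM, so the closing segment is first.

the closing segment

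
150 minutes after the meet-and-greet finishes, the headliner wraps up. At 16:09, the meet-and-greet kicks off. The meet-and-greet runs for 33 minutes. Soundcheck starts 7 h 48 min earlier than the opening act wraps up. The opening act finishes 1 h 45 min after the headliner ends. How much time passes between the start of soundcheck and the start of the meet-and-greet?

The meet-and-greet ends at 16:09 + 33 min = 16:42.
The headliner ends at 16:42 + 150 min = 19:12.
The opening act ends at 19:12 + 105 min = 20:57.
Soundcheck starts at 20:57 − 468 min = 13:09.
From 13:09 to 16:09 is 180 minutes.

180 minutes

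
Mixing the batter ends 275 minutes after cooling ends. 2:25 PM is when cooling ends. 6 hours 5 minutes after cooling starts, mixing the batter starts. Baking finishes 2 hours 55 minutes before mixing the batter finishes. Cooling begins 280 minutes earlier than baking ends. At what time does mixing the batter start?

Mixing the batter ends at 2:25 PM + 275 min = 7:00 PM.
Baking ends at 7:00 PM − 175 min = 4:05 PM.
Cooling starts at 4:05 PM − 280 min = 11:25 AM.
Mixing the batter starts at 11:25 AM + 365 min = 5:30 PM.

5:30 PM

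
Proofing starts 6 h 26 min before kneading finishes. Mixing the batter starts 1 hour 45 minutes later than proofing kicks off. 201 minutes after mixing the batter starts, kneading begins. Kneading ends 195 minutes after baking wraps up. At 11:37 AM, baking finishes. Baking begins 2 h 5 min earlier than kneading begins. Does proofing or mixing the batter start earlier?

proofing

Kneading ends at 11:37 AM + 195 min = 2:52 PM.
Proofing starts at 2:52 PM − 386 min = 8:26 AM.
Mixing the batter starts at 8:26 AM + 105 min = 10:11 AM.
Proofing starts at 8:26 AM and mixing the batter starts at 10:11 AM, so proofing is first.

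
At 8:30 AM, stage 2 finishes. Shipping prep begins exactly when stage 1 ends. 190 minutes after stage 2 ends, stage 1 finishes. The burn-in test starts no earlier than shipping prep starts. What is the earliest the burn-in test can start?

Stage 1 ends at 8:30 AM + 190 min = 11:40 AM.
So shipping prep starts at 11:40 AM.
The burn-in test is bounded by shipping prep, so the earliest it can start is 11:40 AM.

11:40 AM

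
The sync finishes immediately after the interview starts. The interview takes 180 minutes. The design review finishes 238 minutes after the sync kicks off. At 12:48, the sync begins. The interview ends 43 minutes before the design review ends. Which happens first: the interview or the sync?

The design review ends at 12:48 + 238 min = 16:46.
The interview ends at 16:46 − 43 min = 16:03.
The interview starts at 16:03 − 180 min = 13:03.
The interview starts at 13:03 and the sync starts at 12:48, so the sync is first.

the sync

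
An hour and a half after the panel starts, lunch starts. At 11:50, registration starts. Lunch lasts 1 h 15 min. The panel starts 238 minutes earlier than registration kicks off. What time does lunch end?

The panel starts at 11:50 − 238 min = 07:52.
Lunch starts at 07:52 + 90 min = 09:22.
Lunch ends at 09:22 + 75 min = 10:37.

10:37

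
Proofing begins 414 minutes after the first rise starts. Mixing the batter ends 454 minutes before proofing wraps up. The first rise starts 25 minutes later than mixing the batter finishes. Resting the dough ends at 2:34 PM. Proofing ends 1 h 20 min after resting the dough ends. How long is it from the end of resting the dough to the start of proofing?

Proofing ends at 2:34 PM + 80 min = 3:54 PM.
Mixing the batter ends at 3:54 PM − 454 min = 8:20 AM.
The first rise starts at 8:20 AM + 25 min = 8:45 AM.
Proofing starts at 8:45 AM + 414 min = 3:39 PM.
From 2:34 PM to 3:39 PM is 65 minutes.

65 minutes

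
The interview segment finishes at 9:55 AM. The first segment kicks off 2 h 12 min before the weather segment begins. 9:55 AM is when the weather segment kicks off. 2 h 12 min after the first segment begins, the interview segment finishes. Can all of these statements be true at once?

Yes

The first segment starts at 9:55 AM − 132 min = 7:43 AM.
The interview segment ends at 7:43 AM + 132 min = 9:55 AM.
That matches the stated 9:55 AM, so the schedule is consistent.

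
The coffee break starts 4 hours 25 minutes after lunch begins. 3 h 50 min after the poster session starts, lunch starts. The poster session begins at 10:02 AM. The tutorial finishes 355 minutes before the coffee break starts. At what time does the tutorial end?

12:22 PM

Lunch starts at 10:02 AM + 230 min = 1:52 PM.
The coffee break starts at 1:52 PM + 265 min = 6:17 PM.
The tutorial ends at 6:17 PM − 355 min = 12:22 PM.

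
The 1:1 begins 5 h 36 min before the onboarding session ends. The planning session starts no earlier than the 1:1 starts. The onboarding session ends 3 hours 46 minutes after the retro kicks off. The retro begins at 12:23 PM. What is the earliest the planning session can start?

The onboarding session ends at 12:23 PM + 226 min = 4:09 PM.
The 1:1 starts at 4:09 PM − 336 min = 10:33 AM.
The planning session is bounded by the 1:1, so the earliest it can start is 10:33 AM.

10:33 AM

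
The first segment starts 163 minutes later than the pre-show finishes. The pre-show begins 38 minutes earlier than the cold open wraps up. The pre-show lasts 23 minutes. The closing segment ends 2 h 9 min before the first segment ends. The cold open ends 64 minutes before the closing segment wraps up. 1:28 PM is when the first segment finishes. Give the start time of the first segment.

The closing segment ends at 1:28 PM − 129 min = 11:19 AM.
The cold open ends at 11:19 AM − 64 min = 10:15 AM.
The pre-show starts at 10:15 AM − 38 min = 9:37 AM.
The pre-show ends at 9:37 AM + 23 min = 10:00 AM.
The first segment starts at 10:00 AM + 163 min = 12:43 PM.

12:43 PM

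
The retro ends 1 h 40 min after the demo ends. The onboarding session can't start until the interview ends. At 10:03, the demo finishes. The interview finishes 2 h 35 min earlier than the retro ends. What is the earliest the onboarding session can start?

The retro ends at 10:03 + 100 min = 11:43.
The interview ends at 11:43 − 155 min = 09:08.
The onboarding session is bounded by the interview, so the earliest it can start is 09:08.

09:08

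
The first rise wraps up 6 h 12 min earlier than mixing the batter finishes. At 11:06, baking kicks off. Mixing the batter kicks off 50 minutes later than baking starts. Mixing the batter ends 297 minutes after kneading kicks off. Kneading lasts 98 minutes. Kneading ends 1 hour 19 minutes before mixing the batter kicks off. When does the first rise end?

07:44

Mixing the batter starts at 11:06 + 50 min = 11:56.
Kneading ends at 11:56 − 79 min = 10:37.
Kneading starts at 10:37 − 98 min = 08:59.
Mixing the batter ends at 08:59 + 297 min = 13:56.
The first rise ends at 13:56 − 372 min = 07:44.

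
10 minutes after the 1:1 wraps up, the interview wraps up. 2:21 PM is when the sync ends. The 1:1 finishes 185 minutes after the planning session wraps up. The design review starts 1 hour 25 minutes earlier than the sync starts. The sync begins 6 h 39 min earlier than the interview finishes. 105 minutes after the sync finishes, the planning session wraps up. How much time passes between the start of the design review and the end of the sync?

184 minutes

The planning session ends at 2:21 PM + 105 min = 4:06 PM.
The 1:1 ends at 4:06 PM + 185 min = 7:11 PM.
The interview ends at 7:11 PM + 10 min = 7:21 PM.
The sync starts at 7:21 PM − 399 min = 12:42 PM.
The design review starts at 12:42 PM − 85 min = 11:17 AM.
From 11:17 AM to 2:21 PM is 184 minutes.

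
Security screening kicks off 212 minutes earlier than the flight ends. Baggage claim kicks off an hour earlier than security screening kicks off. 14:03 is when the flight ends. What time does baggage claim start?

Security screening starts at 14:03 − 212 min = 10:31.
Baggage claim starts at 10:31 − 60 min = 09:31.

09:31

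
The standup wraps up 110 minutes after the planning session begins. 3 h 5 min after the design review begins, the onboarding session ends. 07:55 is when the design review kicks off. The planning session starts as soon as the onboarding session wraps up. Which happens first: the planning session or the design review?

The onboarding session ends at 07:55 + 185 min = 11:00.
So the planning session starts at 11:00.
The planning session starts at 11:00 and the design review starts at 07:55, so the design review is first.

the design review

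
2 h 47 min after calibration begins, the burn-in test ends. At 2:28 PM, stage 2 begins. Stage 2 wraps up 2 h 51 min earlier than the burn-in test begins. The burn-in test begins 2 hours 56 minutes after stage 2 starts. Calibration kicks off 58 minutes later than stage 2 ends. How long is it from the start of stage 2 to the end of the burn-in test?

The burn-in test starts at 2:28 PM + 176 min = 5:24 PM.
Stage 2 ends at 5:24 PM − 171 min = 2:33 PM.
Calibration starts at 2:33 PM + 58 min = 3:31 PM.
The burn-in test ends at 3:31 PM + 167 min = 6:18 PM.
From 2:28 PM to 6:18 PM is 3 h 50 min.

3 h 50 min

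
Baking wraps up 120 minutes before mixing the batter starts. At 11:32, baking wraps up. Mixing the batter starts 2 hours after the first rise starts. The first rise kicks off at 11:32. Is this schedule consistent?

Mixing the batter starts at 11:32 + 120 min = 13:32.
Baking ends at 13:32 − 120 min = 11:32.
That matches the stated 11:32, so the schedule is consistent.

Yes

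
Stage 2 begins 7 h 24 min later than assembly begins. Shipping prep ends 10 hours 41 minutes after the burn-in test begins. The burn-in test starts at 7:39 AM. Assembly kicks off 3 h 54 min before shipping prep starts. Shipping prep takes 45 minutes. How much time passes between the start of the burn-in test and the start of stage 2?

Shipping prep ends at 7:39 AM + 641 min = 6:20 PM.
Shipping prep starts at 6:20 PM − 45 min = 5:35 PM.
Assembly starts at 5:35 PM − 234 min = 1:41 PM.
Stage 2 starts at 1:41 PM + 444 min = 9:05 PM.
From 7:39 AM to 9:05 PM is 13 hours 26 minutes.

13 hours 26 minutes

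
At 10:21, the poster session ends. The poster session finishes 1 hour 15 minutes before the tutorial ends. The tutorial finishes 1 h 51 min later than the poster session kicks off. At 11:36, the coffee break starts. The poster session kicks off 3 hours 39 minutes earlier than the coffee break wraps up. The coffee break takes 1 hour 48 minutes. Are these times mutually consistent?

The coffee break ends at 11:36 + 108 min = 13:24.
The poster session starts at 13:24 − 219 min = 09:45.
The tutorial ends at 09:45 + 111 min = 11:36.
The poster session ends at 11:36 − 75 min = 10:21.
That matches the stated 10:21, so the schedule is consistent.

Yes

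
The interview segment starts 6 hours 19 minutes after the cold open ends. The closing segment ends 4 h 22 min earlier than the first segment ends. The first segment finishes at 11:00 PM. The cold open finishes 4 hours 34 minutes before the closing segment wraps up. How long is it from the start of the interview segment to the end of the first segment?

The closing segment ends at 11:00 PM − 262 min = 6:38 PM.
The cold open ends at 6:38 PM − 274 min = 2:04 PM.
The interview segment starts at 2:04 PM + 379 min = 8:23 PM.
From 8:23 PM to 11:00 PM is 2 h 37 min.

2 h 37 min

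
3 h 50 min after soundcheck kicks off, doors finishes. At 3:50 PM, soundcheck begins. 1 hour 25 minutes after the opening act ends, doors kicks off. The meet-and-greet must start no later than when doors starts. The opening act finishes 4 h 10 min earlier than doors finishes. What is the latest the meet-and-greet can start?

4:55 PM

Doors ends at 3:50 PM + 230 min = 7:40 PM.
The opening act ends at 7:40 PM − 250 min = 3:30 PM.
Doors starts at 3:30 PM + 85 min = 4:55 PM.
The meet-and-greet is bounded by doors, so the latest it can start is 4:55 PM.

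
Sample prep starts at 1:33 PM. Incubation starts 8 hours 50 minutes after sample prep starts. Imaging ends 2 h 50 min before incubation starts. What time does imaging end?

Incubation starts at 1:33 PM + 530 min = 10:23 PM.
Imaging ends at 10:23 PM − 170 min = 7:33 PM.

7:33 PM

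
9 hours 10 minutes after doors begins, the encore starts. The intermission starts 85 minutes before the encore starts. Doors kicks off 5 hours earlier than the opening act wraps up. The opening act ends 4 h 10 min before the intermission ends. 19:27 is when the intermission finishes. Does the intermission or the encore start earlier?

the intermission

The opening act ends at 19:27 − 250 min = 15:17.
Doors starts at 15:17 − 300 min = 10:17.
The encore starts at 10:17 + 550 min = 19:27.
The intermission starts at 19:27 − 85 min = 18:02.
The intermission starts at 18:02 and the encore starts at 19:27, so the intermission is first.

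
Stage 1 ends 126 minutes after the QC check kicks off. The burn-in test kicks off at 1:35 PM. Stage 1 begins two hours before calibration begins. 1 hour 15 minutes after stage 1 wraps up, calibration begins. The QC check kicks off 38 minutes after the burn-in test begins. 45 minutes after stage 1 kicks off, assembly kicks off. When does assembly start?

The QC check starts at 1:35 PM + 38 min = 2:13 PM.
Stage 1 ends at 2:13 PM + 126 min = 4:19 PM.
Calibration starts at 4:19 PM + 75 min = 5:34 PM.
Stage 1 starts at 5:34 PM − 120 min = 3:34 PM.
Assembly starts at 3:34 PM + 45 min = 4:19 PM.

4:19 PM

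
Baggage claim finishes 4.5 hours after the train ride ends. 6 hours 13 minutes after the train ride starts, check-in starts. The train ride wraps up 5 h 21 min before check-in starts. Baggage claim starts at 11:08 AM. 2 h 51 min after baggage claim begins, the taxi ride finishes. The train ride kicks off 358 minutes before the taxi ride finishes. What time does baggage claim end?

The taxi ride ends at 11:08 AM + 171 min = 1:59 PM.
The train ride starts at 1:59 PM − 358 min = 8:01 AM.
Check-in starts at 8:01 AM + 373 min = 2:14 PM.
The train ride ends at 2:14 PM − 321 min = 8:53 AM.
Baggage claim ends at 8:53 AM + 270 min = 1:23 PM.

1:23 PM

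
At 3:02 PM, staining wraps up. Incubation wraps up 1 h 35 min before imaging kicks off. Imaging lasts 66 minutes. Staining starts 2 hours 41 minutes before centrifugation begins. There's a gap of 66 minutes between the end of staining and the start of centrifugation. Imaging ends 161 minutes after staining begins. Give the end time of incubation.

Centrifugation starts at 3:02 PM + 66 min = 4:08 PM.
Staining starts at 4:08 PM − 161 min = 1:27 PM.
Imaging ends at 1:27 PM + 161 min = 4:08 PM.
Imaging starts at 4:08 PM − 66 min = 3:02 PM.
Incubation ends at 3:02 PM − 95 min = 1:27 PM.

1:27 PM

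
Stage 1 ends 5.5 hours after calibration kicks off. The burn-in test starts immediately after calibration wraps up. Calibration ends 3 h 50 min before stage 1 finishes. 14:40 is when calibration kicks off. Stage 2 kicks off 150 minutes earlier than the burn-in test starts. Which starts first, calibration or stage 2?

stage 2

Stage 1 ends at 14:40 + 330 min = 20:10.
Calibration ends at 20:10 − 230 min = 16:20.
So the burn-in test starts at 16:20.
Stage 2 starts at 16:20 − 150 min = 13:50.
Calibration starts at 14:40 and stage 2 starts at 13:50, so stage 2 is first.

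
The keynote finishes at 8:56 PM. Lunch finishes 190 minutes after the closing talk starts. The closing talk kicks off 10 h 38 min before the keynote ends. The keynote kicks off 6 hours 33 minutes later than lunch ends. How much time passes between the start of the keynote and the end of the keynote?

55 minutes

The closing talk starts at 8:56 PM − 638 min = 10:18 AM.
Lunch ends at 10:18 AM + 190 min = 1:28 PM.
The keynote starts at 1:28 PM + 393 min = 8:01 PM.
From 8:01 PM to 8:56 PM is 55 minutes.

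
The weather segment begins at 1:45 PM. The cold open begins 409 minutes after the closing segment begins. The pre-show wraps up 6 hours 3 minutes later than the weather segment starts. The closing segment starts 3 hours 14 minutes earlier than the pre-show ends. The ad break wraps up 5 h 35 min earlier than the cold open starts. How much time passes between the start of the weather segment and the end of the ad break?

4 hours 3 minutes

The pre-show ends at 1:45 PM + 363 min = 7:48 PM.
The closing segment starts at 7:48 PM − 194 min = 4:34 PM.
The cold open starts at 4:34 PM + 409 min = 11:23 PM.
The ad break ends at 11:23 PM − 335 min = 5:48 PM.
From 1:45 PM to 5:48 PM is 4 hours 3 minutes.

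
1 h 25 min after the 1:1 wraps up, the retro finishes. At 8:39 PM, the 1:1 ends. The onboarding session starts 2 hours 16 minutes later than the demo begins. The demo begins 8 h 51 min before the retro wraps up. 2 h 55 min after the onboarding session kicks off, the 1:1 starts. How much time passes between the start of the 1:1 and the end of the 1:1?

The retro ends at 8:39 PM + 85 min = 10:04 PM.
The demo starts at 10:04 PM − 531 min = 1:13 PM.
The onboarding session starts at 1:13 PM + 136 min = 3:29 PM.
The 1:1 starts at 3:29 PM + 175 min = 6:24 PM.
From 6:24 PM to 8:39 PM is 135 minutes.

135 minutes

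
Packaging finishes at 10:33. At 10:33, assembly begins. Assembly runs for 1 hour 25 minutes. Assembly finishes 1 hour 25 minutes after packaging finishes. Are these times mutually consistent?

Assembly ends at 10:33 + 85 min = 11:58.
Assembly starts at 11:58 − 85 min = 10:33.
That matches the stated 10:33, so the schedule is consistent.

Yes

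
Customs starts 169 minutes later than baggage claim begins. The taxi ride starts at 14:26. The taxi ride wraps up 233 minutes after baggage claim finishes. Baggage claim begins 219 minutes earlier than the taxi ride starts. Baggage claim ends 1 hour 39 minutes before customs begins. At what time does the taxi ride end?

15:50

Baggage claim starts at 14:26 − 219 min = 10:47.
Customs starts at 10:47 + 169 min = 13:36.
Baggage claim ends at 13:36 − 99 min = 11:57.
The taxi ride ends at 11:57 + 233 min = 15:50.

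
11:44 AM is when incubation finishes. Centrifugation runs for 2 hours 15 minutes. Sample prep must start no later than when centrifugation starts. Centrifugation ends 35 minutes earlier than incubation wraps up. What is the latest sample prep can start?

8:54 AM

Centrifugation ends at 11:44 AM − 35 min = 11:09 AM.
Centrifugation starts at 11:09 AM − 135 min = 8:54 AM.
Sample prep is bounded by centrifugation, so the latest it can start is 8:54 AM.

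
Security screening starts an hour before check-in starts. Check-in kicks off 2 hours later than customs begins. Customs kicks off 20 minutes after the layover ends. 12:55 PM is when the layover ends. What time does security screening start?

2:15 PM

Customs starts at 12:55 PM + 20 min = 1:15 PM.
Check-in starts at 1:15 PM + 120 min = 3:15 PM.
Security screening starts at 3:15 PM − 60 min = 2:15 PM.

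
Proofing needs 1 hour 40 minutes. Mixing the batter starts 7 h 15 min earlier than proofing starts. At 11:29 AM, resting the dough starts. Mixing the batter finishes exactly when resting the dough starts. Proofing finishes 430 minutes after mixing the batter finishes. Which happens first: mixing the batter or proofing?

mixing the batter

Mixing the batter ends at 11:29 AM.
Proofing ends at 11:29 AM + 430 min = 6:39 PM.
Proofing starts at 6:39 PM − 100 min = 4:59 PM.
Mixing the batter starts at 4:59 PM − 435 min = 9:44 AM.
Mixing the batter starts at 9:44 AM and proofing starts at 4:59 PM, so mixing the batter is first.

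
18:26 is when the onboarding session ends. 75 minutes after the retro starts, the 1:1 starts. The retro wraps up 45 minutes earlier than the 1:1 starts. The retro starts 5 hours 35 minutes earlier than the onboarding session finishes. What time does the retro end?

13:21

The retro starts at 18:26 − 335 min = 12:51.
The 1:1 starts at 12:51 + 75 min = 14:06.
The retro ends at 14:06 − 45 min = 13:21.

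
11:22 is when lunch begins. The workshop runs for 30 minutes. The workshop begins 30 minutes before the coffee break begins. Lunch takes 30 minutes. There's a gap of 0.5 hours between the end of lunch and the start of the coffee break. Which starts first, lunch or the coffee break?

Lunch ends at 11:22 + 30 min = 11:52.
The coffee break starts at 11:52 + 30 min = 12:22.
Lunch starts at 11:22 and the coffee break starts at 12:22, so lunch is first.

lunch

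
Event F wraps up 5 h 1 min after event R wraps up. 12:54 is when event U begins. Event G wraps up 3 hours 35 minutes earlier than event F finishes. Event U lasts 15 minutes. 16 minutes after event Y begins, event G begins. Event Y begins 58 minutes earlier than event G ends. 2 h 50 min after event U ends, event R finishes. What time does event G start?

Event U ends at 12:54 + 15 min = 13:09.
Event R ends at 13:09 + 170 min = 15:59.
Event F ends at 15:59 + 301 min = 21:00.
Event G ends at 21:00 − 215 min = 17:25.
Event Y starts at 17:25 − 58 min = 16:27.
Event G starts at 16:27 + 16 min = 16:43.

16:43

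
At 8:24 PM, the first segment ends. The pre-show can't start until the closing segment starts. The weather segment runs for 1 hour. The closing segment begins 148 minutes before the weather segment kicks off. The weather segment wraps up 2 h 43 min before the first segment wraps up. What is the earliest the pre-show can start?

2:13 PM

The weather segment ends at 8:24 PM − 163 min = 5:41 PM.
The weather segment starts at 5:41 PM − 60 min = 4:41 PM.
The closing segment starts at 4:41 PM − 148 min = 2:13 PM.
The pre-show is bounded by the closing segment, so the earliest it can start is 2:13 PM.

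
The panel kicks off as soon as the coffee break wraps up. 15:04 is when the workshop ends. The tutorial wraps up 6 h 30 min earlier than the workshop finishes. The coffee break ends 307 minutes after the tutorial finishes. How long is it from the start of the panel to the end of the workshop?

1 hour 23 minutes

The tutorial ends at 15:04 − 390 min = 08:34.
The coffee break ends at 08:34 + 307 min = 13:41.
So the panel starts at 13:41.
From 13:41 to 15:04 is 1 hour 23 minutes.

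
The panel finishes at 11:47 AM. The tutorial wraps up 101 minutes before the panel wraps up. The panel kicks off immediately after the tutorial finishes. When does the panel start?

The tutorial ends at 11:47 AM − 101 min = 10:06 AM.
So the panel starts at 10:06 AM.

10:06 AM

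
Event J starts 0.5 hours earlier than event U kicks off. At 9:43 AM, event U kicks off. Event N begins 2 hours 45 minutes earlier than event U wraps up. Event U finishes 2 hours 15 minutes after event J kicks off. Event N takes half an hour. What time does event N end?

Event J starts at 9:43 AM − 30 min = 9:13 AM.
Event U ends at 9:13 AM + 135 min = 11:28 AM.
Event N starts at 11:28 AM − 165 min = 8:43 AM.
Event N ends at 8:43 AM + 30 min = 9:13 AM.

9:13 AM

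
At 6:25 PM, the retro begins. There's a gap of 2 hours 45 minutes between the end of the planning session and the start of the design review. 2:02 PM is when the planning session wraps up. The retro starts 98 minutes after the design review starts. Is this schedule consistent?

Yes

The design review starts at 2:02 PM + 165 min = 4:47 PM.
The retro starts at 4:47 PM + 98 min = 6:25 PM.
That matches the stated 6:25 PM, so the schedule is consistent.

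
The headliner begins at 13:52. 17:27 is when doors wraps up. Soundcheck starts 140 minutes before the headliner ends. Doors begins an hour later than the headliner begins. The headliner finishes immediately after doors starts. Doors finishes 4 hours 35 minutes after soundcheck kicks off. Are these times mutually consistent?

Doors starts at 13:52 + 60 min = 14:52.
So the headliner ends at 14:52.
Soundcheck starts at 14:52 − 140 min = 12:32.
Doors ends at 12:32 + 275 min = 17:07.
But doors is also said to end at 17:27 — a 20-minute conflict.

No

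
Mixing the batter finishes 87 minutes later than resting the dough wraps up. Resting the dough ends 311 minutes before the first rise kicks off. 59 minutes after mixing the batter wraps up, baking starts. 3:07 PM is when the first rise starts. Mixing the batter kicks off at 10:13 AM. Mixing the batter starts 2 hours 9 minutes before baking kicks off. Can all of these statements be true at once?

Yes

Resting the dough ends at 3:07 PM − 311 min = 9:56 AM.
Mixing the batter ends at 9:56 AM + 87 min = 11:23 AM.
Baking starts at 11:23 AM + 59 min = 12:22 PM.
Mixing the batter starts at 12:22 PM − 129 min = 10:13 AM.
That matches the stated 10:13 AM, so the schedule is consistent.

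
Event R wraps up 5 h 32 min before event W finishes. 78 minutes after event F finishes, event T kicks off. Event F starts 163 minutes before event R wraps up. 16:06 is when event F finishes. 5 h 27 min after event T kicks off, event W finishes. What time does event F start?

14:36

Event T starts at 16:06 + 78 min = 17:24.
Event W ends at 17:24 + 327 min = 22:51.
Event R ends at 22:51 − 332 min = 17:19.
Event F starts at 17:19 − 163 min = 14:36.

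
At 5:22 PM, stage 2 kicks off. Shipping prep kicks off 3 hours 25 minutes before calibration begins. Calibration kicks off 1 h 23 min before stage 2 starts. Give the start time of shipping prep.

12:34 PM

Calibration starts at 5:22 PM − 83 min = 3:59 PM.
Shipping prep starts at 3:59 PM − 205 min = 12:34 PM.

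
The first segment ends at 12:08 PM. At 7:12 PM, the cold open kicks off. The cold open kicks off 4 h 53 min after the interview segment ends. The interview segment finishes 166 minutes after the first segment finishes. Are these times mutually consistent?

No

The interview segment ends at 12:08 PM + 166 min = 2:54 PM.
The cold open starts at 2:54 PM + 293 min = 7:47 PM.
But the cold open is also said to start at 7:12 PM — a 35-minute conflict.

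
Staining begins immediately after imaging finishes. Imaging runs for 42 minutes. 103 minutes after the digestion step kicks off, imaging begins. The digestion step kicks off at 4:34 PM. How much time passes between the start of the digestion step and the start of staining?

Imaging starts at 4:34 PM + 103 min = 6:17 PM.
Imaging ends at 6:17 PM + 42 min = 6:59 PM.
So staining starts at 6:59 PM.
From 4:34 PM to 6:59 PM is 2 hours 25 minutes.

2 hours 25 minutes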